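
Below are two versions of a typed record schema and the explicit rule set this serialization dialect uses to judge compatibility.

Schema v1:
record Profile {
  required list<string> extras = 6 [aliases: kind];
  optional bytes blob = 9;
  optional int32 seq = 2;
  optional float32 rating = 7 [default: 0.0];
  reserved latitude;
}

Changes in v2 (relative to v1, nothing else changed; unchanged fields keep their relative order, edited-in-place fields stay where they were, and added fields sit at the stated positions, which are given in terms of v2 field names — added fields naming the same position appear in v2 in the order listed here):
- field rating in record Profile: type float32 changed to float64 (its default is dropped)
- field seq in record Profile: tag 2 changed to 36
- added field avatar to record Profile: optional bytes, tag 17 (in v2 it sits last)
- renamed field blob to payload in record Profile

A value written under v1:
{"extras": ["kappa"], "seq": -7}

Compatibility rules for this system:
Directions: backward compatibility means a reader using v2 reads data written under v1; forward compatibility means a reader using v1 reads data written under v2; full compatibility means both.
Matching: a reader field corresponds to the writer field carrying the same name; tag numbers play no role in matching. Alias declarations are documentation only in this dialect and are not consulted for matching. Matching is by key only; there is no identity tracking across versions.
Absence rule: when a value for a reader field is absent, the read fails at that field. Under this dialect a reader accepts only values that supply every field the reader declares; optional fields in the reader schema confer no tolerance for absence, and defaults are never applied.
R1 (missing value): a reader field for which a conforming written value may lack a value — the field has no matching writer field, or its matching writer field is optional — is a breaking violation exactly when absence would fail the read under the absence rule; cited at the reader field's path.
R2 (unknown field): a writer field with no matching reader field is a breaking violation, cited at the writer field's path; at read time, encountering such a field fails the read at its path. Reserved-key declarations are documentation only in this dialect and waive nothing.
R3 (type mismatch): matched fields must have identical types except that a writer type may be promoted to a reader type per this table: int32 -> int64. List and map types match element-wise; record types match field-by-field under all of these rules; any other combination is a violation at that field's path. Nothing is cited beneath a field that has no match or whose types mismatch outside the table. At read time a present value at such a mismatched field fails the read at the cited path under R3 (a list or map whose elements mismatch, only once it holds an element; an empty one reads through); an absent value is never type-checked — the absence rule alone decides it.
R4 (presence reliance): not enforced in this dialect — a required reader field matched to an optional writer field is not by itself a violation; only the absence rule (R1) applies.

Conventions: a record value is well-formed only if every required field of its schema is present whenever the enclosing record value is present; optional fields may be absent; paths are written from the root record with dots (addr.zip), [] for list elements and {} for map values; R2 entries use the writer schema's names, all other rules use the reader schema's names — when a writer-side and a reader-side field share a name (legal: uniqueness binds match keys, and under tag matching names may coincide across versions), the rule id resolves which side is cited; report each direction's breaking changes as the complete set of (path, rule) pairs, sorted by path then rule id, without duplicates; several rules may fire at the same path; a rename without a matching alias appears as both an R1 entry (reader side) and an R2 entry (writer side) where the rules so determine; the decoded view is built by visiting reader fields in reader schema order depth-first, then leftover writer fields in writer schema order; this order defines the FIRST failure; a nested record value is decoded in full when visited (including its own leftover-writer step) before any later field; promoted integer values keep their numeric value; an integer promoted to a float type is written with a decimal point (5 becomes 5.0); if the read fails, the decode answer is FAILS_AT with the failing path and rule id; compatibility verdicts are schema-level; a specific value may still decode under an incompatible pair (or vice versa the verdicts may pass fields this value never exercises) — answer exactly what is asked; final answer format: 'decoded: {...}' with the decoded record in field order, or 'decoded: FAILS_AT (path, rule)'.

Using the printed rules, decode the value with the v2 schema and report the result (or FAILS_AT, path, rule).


arrows below run writer -> reader for Profile
decode walk for Profile under reader schema v2:
  extras := ["kappa"]
  read fails at payload under R1 (no fill)
  => FAILS_AT (payload, R1)
checking off the Profile differences that do not matter here:
  field rating in record Profile: type float32 changed to float64 (its default is dropped) -> a verdict-level change on Profile — the shown value reads the same
  field seq in record Profile: tag 2 changed to 36 -> no rule fires on it and the decoded Profile view is identical with or without it
  added field avatar to record Profile: optional bytes, tag 17 (in v2 it sits last) -> a verdict-level change on Profile — the shown value reads the same

decoded: FAILS_AT (payload, R1)


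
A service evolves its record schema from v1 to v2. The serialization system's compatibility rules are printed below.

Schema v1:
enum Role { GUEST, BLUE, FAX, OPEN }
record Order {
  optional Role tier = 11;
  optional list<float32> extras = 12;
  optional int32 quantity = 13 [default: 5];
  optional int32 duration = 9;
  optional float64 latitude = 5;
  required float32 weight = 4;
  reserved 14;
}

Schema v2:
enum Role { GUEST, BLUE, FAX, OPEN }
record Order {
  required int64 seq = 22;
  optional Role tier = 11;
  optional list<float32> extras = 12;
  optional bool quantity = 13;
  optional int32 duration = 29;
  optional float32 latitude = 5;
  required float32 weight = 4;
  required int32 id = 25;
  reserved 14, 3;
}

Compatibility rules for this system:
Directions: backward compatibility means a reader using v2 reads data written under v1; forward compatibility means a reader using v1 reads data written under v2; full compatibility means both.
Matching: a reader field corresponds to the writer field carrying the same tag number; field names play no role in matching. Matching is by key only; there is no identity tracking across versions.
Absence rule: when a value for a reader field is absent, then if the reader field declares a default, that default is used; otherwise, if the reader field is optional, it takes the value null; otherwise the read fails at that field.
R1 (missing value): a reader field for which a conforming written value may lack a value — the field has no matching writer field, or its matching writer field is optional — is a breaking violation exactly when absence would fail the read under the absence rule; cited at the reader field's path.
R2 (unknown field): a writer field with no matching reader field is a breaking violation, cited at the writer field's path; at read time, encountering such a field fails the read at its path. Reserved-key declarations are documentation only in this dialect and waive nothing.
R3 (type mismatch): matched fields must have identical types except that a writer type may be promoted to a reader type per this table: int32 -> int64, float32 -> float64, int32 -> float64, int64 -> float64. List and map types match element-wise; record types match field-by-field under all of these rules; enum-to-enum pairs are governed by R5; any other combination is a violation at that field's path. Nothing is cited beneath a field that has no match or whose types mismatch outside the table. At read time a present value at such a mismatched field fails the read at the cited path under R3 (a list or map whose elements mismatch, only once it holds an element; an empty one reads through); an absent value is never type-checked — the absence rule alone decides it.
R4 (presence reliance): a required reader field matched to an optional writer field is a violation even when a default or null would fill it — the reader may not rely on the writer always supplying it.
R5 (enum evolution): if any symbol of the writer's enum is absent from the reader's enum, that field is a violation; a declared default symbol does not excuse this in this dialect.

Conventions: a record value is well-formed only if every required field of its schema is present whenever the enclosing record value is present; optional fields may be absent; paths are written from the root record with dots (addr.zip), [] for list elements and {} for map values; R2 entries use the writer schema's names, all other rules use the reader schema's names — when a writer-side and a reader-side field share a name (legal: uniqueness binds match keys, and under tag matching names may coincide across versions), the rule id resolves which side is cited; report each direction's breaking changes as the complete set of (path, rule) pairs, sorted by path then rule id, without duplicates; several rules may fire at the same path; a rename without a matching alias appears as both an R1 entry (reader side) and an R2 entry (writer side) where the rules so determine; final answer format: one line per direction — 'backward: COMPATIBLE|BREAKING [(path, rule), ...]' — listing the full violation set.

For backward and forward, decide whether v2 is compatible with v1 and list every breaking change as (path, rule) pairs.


backward: BREAKING [(duration, R2), (id, R1), (latitude, R3), (quantity, R3), (seq, R1)]; forward: BREAKING [(duration, R2), (id, R2), (quantity, R3), (seq, R2)]

each type pair in Order: writer, then reader
backward on Order — v2 reading data written by v1:
  seq: no writer-side match
  tier <- tier (Role -> Role, writer optional)
  extras <- extras (list<float32> -> list<float32>, writer optional)
  quantity <- quantity (int32 -> bool, writer optional)
  duration: no writer-side match
  latitude <- latitude (float64 -> float32, writer optional)
  weight <- weight (float32 -> float32, writer required)
  id: no writer-side match
  duration (writer side), unknown to reader
  violation R2 at duration
  violation R1 at id
  violation R3 at latitude
  violation R3 at quantity
  violation R1 at seq
  => backward verdict for Order: BREAKING, 5 violation(s)
forward on Order — v1 reading data written by v2:
  tier <- tier (Role -> Role, writer optional)
  extras <- extras (list<float32> -> list<float32>, writer optional)
  quantity <- quantity (bool -> int32, writer optional)
  duration: no writer-side match
  latitude <- latitude (float32 -> float64, writer optional)
  weight <- weight (float32 -> float32, writer required)
  seq (writer side), unknown to reader
  duration (writer side), unknown to reader
  id (writer side), unknown to reader
  violation R2 at duration
  violation R2 at id
  violation R3 at quantity
  violation R2 at seq
  => forward verdict for Order: BREAKING, 4 violation(s)


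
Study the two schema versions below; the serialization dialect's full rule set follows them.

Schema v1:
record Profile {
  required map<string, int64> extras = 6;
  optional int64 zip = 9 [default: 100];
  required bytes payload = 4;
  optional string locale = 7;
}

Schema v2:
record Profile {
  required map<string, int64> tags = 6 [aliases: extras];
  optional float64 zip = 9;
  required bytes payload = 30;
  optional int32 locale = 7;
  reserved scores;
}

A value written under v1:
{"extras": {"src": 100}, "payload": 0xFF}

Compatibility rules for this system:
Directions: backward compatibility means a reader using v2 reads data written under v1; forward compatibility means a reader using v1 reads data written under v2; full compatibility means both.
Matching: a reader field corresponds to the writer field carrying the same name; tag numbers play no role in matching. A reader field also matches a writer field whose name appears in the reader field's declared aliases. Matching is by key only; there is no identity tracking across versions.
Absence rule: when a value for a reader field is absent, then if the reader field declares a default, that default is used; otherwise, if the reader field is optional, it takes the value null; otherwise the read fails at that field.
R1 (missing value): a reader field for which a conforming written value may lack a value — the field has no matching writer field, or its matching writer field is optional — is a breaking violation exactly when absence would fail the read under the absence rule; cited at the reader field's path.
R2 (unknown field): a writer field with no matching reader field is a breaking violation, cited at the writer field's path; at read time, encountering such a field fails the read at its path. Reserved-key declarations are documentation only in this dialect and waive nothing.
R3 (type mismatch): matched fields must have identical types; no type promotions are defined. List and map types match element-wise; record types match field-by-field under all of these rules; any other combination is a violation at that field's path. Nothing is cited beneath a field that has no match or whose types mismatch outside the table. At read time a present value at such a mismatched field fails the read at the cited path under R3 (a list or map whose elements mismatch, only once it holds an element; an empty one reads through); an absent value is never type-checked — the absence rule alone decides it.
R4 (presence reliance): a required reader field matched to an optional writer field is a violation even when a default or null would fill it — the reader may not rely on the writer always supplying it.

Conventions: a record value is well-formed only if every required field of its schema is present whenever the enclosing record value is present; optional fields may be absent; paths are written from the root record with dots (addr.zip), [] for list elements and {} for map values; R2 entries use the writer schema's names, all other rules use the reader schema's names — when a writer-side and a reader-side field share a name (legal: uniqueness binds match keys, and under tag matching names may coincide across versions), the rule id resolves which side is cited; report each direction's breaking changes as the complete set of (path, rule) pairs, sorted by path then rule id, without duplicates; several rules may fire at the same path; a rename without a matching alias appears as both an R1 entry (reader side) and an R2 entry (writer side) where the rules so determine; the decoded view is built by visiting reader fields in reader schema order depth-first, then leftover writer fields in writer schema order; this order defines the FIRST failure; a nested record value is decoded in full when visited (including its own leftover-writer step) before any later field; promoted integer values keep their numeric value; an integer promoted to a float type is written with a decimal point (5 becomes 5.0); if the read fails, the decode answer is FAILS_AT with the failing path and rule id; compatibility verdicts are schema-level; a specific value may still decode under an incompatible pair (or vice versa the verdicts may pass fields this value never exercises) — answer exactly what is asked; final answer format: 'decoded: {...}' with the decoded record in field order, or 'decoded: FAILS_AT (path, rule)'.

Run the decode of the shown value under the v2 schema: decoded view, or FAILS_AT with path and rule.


the writer's type comes first in each Profile pair
migrating the Profile value to v2:
  tags := {"src": 100} (from writer extras)
  zip := null (absent, optional -> null)
  payload := 0xFF
  locale := null (absent, optional -> null)
  => decoded: {"tags": {"src": 100}, "zip": null, "payload": 0xFF, "locale": null}
remaining Profile differences; none change what is asked:
  field locale in record Profile: type string changed to int32 -> schema-level compatibility only; this Profile value's decode is unchanged
  field payload in record Profile: tag 4 changed to 30 -> no rule fires on it and the decoded Profile view is identical with or without it

decoded: {"tags": {"src": 100}, "zip": null, "payload": 0xFF, "locale": null}


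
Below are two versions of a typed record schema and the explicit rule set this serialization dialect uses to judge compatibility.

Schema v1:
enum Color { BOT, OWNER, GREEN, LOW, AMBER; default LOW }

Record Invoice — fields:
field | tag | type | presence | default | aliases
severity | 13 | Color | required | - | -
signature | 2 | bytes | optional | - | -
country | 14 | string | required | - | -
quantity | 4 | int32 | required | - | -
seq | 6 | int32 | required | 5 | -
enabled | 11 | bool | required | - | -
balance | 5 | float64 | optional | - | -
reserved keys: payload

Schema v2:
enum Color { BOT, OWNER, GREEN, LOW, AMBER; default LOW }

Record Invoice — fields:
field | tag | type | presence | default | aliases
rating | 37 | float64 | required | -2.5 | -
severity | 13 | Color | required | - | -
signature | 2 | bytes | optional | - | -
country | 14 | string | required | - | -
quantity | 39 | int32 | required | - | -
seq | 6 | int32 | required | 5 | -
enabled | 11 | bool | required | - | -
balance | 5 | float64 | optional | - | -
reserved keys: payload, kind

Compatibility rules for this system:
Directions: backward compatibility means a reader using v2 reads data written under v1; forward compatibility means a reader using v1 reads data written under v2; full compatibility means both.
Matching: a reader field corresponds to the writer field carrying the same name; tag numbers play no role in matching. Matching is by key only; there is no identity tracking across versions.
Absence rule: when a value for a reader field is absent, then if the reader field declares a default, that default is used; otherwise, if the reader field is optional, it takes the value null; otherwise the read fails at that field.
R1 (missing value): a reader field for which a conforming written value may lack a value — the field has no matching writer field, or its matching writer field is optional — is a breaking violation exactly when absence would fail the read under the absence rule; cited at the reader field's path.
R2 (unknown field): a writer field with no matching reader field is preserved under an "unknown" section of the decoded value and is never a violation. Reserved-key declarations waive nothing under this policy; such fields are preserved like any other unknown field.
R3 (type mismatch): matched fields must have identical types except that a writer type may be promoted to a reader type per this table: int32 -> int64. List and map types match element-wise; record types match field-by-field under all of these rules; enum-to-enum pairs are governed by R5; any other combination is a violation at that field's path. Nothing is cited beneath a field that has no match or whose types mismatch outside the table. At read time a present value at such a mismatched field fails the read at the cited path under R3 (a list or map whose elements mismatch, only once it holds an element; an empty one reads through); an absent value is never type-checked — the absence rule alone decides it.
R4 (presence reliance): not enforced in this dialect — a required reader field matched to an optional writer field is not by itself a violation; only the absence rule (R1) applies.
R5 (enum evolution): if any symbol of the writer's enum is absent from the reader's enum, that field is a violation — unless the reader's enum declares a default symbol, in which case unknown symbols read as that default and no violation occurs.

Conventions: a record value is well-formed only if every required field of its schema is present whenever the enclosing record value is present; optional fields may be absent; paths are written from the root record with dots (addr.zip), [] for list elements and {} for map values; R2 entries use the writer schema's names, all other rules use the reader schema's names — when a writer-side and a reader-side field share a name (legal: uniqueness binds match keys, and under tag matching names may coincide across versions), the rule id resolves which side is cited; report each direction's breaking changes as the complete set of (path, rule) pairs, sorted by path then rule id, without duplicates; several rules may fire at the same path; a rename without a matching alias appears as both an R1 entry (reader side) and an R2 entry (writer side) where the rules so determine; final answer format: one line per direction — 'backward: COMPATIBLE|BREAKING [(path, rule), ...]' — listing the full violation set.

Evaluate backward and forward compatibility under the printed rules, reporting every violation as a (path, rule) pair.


in Invoice below, arrows point writer -> reader
checking backward for Invoice: reader v2 against writer v1:
  rating has no writer counterpart
  severity: paired with writer severity (Color -> Color; writer required)
  signature: paired with writer signature (bytes -> bytes; writer optional)
  country: paired with writer country (string -> string; writer required)
  quantity: paired with writer quantity (int32 -> int32; writer required)
  seq: paired with writer seq (int32 -> int32; writer required)
  enabled: paired with writer enabled (bool -> bool; writer required)
  balance: paired with writer balance (float64 -> float64; writer optional)
  => backward: COMPATIBLE
checking forward for Invoice: reader v1 against writer v2:
  severity: paired with writer severity (Color -> Color; writer required)
  signature: paired with writer signature (bytes -> bytes; writer optional)
  country: paired with writer country (string -> string; writer required)
  quantity: paired with writer quantity (int32 -> int32; writer required)
  seq: paired with writer seq (int32 -> int32; writer required)
  enabled: paired with writer enabled (bool -> bool; writer required)
  balance: paired with writer balance (float64 -> float64; writer optional)
  rating (writer side), unknown to reader
  => forward: COMPATIBLE

backward: COMPATIBLE []; forward: COMPATIBLE []


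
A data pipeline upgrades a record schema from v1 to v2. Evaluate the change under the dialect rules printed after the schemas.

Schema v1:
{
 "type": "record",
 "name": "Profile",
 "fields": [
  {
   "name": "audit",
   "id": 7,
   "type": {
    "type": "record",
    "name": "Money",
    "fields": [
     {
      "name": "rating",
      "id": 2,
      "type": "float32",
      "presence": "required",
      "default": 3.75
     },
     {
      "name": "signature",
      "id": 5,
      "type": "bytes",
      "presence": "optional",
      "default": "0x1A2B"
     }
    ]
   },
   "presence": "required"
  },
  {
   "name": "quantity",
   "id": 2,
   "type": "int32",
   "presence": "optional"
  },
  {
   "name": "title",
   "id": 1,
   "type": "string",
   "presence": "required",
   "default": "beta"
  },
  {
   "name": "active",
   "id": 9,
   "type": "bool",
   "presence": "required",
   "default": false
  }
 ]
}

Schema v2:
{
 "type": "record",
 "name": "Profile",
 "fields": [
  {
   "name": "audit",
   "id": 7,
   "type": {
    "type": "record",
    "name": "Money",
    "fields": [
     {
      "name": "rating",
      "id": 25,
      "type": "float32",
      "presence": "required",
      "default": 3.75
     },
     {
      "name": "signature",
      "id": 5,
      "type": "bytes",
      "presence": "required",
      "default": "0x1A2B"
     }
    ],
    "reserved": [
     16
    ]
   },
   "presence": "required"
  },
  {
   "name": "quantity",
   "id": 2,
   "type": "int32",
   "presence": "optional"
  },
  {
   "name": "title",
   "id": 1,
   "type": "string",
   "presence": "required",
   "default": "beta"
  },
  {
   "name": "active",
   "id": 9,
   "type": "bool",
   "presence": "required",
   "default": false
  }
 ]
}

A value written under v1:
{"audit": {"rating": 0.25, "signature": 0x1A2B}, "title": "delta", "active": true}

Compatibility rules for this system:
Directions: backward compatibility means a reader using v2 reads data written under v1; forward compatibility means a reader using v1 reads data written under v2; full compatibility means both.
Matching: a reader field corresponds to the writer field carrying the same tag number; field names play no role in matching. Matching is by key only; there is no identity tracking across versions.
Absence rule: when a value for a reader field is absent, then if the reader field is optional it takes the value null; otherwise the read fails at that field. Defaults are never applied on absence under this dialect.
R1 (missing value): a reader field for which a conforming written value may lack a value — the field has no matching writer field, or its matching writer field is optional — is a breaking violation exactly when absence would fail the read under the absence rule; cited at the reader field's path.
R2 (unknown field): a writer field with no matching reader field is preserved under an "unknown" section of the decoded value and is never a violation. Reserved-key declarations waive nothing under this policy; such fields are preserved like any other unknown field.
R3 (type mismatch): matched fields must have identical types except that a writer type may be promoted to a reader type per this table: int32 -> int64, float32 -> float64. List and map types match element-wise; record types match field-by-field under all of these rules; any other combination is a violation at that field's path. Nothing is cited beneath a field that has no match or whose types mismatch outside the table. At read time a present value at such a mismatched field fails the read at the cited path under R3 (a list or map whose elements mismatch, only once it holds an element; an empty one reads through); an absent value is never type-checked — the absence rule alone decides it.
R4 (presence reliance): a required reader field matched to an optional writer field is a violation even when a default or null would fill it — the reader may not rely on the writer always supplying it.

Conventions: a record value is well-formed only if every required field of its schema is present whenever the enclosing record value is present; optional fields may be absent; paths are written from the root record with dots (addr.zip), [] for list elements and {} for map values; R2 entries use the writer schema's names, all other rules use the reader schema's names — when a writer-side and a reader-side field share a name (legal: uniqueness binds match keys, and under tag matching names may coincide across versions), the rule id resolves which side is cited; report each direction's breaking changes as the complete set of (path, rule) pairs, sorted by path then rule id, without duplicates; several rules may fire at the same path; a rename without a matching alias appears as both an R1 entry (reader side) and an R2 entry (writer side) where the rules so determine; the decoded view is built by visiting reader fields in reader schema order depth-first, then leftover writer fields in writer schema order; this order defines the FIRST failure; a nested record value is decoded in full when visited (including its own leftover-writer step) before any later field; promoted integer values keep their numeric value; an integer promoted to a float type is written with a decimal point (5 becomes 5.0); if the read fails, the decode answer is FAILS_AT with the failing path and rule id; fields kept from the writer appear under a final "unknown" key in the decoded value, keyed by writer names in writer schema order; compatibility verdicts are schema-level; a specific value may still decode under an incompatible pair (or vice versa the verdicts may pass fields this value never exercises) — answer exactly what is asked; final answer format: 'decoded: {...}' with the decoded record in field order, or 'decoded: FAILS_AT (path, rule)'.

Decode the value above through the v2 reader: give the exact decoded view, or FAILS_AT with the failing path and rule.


in Profile below, arrows point writer -> reader
decode (reader v2):
  read fails at audit.rating under R1 (no fill)
  => FAILS_AT (audit.rating, R1)
checking off the Profile differences that do not matter here:
  field signature in record Money: optional changed to required -> matters for Profile compatibility verdicts, not for this value's decode

decoded: FAILS_AT (audit.rating, R1)


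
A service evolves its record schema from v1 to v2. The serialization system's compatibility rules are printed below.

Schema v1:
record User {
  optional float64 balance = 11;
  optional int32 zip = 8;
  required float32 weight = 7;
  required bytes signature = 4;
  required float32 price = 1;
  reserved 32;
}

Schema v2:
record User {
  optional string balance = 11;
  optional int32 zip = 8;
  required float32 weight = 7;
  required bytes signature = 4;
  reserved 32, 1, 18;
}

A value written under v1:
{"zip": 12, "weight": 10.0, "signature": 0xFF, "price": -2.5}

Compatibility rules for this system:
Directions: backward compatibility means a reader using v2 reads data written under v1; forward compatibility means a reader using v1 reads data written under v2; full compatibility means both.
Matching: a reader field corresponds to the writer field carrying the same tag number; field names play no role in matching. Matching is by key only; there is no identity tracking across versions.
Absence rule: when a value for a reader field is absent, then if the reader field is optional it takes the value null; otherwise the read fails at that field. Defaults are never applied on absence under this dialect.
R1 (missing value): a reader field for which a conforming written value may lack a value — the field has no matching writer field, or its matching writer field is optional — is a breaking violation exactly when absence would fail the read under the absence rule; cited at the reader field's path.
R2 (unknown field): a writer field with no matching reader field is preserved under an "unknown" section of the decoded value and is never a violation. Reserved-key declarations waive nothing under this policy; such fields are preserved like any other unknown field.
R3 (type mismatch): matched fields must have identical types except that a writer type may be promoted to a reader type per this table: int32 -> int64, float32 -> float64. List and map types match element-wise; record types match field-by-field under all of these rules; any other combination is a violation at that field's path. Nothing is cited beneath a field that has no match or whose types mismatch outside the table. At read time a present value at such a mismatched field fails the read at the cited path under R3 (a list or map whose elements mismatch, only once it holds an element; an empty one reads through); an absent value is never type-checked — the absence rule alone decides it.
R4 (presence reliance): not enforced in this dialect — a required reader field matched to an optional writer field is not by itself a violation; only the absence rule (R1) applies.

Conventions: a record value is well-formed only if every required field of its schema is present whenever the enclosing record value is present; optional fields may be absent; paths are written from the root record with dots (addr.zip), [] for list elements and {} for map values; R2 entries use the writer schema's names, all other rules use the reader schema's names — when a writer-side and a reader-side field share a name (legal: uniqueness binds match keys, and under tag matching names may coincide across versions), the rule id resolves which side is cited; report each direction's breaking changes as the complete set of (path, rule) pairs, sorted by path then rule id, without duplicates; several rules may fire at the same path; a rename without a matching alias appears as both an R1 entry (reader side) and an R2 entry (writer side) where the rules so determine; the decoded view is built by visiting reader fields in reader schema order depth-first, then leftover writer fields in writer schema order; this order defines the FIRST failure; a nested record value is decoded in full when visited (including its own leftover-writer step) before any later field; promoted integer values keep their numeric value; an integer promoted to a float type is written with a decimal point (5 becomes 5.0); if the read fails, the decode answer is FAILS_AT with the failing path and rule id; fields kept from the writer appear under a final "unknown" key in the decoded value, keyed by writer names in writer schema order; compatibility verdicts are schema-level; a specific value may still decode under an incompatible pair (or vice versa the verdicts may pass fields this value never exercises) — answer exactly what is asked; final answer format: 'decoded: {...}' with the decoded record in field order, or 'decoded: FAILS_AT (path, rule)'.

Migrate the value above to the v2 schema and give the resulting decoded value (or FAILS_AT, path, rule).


decoded: {"balance": null, "zip": 12, "weight": 10.0, "signature": 0xFF, "unknown": {"price": -2.5}}

arrows below run writer -> reader for User
migrating the User value to v2:
  balance := null (absent, optional -> null)
  zip := 12
  weight := 10.0
  signature := 0xFF
  writer price: kept under "unknown"
  => decoded: {"balance": null, "zip": 12, "weight": 10.0, "signature": 0xFF, "unknown": {"price": -2.5}}
remaining User differences; none change what is asked:
  field balance in record User: type float64 changed to string -> affects the rule determinations only; this particular User value decodes identically


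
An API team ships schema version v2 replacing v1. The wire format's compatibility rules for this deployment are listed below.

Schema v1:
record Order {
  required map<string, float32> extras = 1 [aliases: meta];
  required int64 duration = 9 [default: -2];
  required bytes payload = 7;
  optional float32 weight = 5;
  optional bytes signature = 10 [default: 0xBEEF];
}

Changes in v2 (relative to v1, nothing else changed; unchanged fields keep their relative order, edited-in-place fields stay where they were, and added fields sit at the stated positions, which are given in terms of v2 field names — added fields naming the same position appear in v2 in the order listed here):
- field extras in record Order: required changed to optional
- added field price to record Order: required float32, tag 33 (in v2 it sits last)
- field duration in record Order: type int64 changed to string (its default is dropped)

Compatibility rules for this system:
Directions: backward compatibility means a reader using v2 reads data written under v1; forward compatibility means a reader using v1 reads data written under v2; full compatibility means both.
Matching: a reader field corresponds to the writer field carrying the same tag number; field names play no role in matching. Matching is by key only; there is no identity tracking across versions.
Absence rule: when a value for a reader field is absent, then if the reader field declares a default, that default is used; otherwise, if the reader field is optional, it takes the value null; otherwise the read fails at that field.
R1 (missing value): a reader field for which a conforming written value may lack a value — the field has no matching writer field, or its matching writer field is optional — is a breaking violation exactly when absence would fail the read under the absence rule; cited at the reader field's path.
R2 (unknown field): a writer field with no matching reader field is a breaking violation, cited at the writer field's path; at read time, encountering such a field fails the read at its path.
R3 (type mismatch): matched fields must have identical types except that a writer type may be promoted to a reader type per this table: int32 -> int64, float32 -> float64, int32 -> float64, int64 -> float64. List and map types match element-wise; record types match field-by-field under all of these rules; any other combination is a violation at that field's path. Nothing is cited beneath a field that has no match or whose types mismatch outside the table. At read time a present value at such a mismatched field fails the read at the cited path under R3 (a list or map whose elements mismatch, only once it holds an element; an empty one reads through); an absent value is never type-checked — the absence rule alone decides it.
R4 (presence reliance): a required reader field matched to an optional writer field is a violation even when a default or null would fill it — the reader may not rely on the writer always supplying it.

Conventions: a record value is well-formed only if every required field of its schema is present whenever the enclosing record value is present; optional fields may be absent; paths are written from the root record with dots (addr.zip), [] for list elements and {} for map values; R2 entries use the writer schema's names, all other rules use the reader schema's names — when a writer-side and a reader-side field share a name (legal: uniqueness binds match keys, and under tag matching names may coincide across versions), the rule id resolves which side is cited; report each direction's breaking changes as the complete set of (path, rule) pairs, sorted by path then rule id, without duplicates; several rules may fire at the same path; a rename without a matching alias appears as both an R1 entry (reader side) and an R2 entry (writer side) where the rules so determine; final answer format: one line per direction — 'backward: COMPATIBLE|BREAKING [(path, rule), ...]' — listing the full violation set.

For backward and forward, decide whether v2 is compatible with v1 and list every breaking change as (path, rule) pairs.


each type pair in Order: writer, then reader
backward pass over Order, reader schema v2, writer schema v1:
  map<string, float32> -> map<string, float32>, writer required: extras aligns to extras
  int64 -> string, writer required: duration aligns to duration
  bytes -> bytes, writer required: payload aligns to payload
  float32 -> float32, writer optional: weight aligns to weight
  bytes -> bytes, writer optional: signature aligns to signature
  price: no writer-side match
  R3 fires at duration
  R1 fires at price
  => 2 violation(s): backward is BREAKING for Order
forward pass over Order, reader schema v1, writer schema v2:
  map<string, float32> -> map<string, float32>, writer optional: extras aligns to extras
  string -> int64, writer required: duration aligns to duration
  bytes -> bytes, writer required: payload aligns to payload
  float32 -> float32, writer optional: weight aligns to weight
  bytes -> bytes, writer optional: signature aligns to signature
  writer price: unknown to reader
  R3 fires at duration
  R1 fires at extras
  R4 fires at extras
  R2 fires at price
  => 4 violation(s): forward is BREAKING for Order

backward: BREAKING [(duration, R3), (price, R1)]; forward: BREAKING [(duration, R3), (extras, R1), (extras, R4), (price, R2)]


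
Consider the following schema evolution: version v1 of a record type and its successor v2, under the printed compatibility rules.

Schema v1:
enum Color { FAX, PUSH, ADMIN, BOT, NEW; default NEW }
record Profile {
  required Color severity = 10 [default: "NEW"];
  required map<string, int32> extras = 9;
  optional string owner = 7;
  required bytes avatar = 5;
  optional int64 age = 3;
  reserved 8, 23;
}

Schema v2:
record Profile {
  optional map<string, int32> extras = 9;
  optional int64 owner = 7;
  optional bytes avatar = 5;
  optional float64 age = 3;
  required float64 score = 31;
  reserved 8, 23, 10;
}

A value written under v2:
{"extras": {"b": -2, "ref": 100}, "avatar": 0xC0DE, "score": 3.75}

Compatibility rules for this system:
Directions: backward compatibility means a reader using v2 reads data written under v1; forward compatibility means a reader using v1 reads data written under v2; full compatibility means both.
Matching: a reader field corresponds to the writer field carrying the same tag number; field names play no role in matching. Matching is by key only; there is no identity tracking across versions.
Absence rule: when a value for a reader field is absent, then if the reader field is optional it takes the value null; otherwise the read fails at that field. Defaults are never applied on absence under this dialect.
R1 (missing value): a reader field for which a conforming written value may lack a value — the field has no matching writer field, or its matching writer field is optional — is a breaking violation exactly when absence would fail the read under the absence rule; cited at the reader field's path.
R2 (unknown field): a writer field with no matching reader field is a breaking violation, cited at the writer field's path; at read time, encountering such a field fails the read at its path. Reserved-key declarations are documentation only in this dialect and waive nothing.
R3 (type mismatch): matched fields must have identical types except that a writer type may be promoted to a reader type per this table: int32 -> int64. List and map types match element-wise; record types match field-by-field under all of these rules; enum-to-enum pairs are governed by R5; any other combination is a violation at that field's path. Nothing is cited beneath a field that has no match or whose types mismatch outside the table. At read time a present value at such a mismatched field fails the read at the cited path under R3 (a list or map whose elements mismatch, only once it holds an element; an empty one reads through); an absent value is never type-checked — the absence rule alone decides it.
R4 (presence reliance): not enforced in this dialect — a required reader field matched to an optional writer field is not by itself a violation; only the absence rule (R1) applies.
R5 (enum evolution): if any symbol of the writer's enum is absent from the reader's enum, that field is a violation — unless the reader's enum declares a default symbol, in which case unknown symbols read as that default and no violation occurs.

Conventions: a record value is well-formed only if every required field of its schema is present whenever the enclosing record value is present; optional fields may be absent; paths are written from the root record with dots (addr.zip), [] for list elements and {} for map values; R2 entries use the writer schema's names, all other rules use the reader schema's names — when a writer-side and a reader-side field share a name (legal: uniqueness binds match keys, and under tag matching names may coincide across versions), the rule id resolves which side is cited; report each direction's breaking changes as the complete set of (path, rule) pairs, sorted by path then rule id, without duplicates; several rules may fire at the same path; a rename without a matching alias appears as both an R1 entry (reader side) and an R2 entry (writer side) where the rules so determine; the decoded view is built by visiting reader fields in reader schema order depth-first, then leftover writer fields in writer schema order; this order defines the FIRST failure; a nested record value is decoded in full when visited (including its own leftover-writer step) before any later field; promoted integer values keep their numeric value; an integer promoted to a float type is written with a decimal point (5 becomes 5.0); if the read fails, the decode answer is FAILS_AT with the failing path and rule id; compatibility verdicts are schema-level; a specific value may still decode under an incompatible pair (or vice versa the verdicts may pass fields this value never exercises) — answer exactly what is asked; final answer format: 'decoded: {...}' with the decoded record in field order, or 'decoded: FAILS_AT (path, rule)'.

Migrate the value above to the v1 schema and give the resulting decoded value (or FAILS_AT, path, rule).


each type pair in Profile: writer, then reader
decode (reader v1):
  read fails at severity under R1 (no fill)
  => FAILS_AT (severity, R1)
diffs on Profile not affecting the asked answer:
  field extras in record Profile: required changed to optional -> schema-level compatibility only; this Profile value's decode is unchanged
  field avatar in record Profile: required changed to optional -> schema-level compatibility only; this Profile value's decode is unchanged
  field owner in record Profile: type string changed to int64 -> schema-level compatibility only; this Profile value's decode is unchanged
  field age in record Profile: type int64 changed to float64 -> schema-level compatibility only; this Profile value's decode is unchanged
  added field score to record Profile: required float64, tag 31 (in v2 it sits last) -> schema-level compatibility only; this Profile value's decode is unchanged

decoded: FAILS_AT (severity, R1)
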